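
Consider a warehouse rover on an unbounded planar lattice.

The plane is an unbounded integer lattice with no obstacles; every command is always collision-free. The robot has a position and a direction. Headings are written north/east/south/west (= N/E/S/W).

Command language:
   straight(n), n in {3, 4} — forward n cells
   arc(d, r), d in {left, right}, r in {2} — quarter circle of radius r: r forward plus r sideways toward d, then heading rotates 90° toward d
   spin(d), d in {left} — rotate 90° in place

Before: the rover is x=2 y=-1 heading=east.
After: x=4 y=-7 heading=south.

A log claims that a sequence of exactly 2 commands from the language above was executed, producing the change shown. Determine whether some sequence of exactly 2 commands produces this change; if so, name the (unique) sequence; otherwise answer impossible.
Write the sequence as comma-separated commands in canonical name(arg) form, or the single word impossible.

arc(right, 2), straight(4)

key: position moved to (4,-7) AND the heading swung to S — translation plus rotation needed
from: x=2 y=-1 heading=east
t=1 arc(right, 2) ⇒ x=4 y=-3 heading=south
t=2 straight(4) ⇒ x=4 y=-7 heading=south
no other 2-command option fits: unique.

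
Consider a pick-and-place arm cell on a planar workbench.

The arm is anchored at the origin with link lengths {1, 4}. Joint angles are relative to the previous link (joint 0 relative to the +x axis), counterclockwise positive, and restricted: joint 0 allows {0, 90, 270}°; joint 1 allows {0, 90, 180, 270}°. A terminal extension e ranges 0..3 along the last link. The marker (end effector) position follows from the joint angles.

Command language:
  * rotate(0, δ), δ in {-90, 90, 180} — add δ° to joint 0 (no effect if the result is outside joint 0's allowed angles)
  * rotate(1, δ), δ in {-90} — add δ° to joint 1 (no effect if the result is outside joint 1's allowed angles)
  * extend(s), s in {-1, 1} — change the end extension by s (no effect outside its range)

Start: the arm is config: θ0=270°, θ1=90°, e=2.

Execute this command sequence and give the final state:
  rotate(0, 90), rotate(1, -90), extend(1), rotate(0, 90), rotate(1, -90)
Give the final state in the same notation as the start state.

initial: config: θ0=270°, θ1=90°, e=2
1. rotate(0, 90) → config: θ0=0°, θ1=90°, e=2
2. rotate(1, -90) → config: θ0=0°, θ1=0°, e=2
3. extend(1) → config: θ0=0°, θ1=0°, e=3
4. rotate(0, 90) → config: θ0=90°, θ1=0°, e=3
5. rotate(1, -90) → config: θ0=90°, θ1=270°, e=3

config: θ0=90°, θ1=270°, e=3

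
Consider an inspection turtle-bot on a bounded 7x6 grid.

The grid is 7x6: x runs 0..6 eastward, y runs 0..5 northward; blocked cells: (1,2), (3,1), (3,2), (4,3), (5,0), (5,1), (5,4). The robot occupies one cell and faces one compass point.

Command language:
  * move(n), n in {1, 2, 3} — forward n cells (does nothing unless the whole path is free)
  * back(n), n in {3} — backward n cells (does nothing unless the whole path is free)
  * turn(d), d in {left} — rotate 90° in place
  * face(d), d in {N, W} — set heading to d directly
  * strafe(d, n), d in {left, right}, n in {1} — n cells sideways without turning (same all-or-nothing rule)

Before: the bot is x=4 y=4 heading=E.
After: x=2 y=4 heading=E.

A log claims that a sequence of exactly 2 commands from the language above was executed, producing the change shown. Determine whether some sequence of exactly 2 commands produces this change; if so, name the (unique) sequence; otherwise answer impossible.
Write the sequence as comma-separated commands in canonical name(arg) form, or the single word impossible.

back(3), move(1)

key: still facing E at the end — nothing in the sequence rotates
initial: x=4 y=4 heading=E
step 1 (back(3)): x=1 y=4 heading=E
step 2 (move(1)): x=2 y=4 heading=E
no other 2-command option fits: unique.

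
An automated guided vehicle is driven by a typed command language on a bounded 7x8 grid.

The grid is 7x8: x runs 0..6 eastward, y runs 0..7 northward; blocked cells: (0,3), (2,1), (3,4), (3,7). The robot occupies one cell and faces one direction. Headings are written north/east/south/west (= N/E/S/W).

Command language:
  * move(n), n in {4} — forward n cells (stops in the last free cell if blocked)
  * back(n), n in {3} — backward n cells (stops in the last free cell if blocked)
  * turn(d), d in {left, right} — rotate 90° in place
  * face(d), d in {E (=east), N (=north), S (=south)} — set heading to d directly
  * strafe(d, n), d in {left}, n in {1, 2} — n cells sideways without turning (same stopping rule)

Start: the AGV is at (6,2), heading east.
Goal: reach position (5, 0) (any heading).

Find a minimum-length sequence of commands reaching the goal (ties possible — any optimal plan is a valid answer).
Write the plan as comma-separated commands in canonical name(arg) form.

from: at (6,2), heading east
1. turn(left) → at (6,2), heading north
2. strafe(left, 1) → at (5,2), heading north
3. back(3) → at (5,0), heading north
minimal: 3 command(s), checked below 3.

turn(left), strafe(left, 1), back(3)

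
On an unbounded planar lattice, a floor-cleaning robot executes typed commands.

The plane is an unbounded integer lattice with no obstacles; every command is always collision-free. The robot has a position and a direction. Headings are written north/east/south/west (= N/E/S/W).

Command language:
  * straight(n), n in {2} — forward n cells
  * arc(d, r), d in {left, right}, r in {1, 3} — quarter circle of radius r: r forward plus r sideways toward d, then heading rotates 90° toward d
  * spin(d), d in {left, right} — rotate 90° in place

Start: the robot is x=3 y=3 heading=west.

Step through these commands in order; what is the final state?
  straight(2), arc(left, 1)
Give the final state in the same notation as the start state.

from: x=3 y=3 heading=west
1. straight(2) → x=1 y=3 heading=west
2. arc(left, 1) → x=0 y=2 heading=south

x=0 y=2 heading=south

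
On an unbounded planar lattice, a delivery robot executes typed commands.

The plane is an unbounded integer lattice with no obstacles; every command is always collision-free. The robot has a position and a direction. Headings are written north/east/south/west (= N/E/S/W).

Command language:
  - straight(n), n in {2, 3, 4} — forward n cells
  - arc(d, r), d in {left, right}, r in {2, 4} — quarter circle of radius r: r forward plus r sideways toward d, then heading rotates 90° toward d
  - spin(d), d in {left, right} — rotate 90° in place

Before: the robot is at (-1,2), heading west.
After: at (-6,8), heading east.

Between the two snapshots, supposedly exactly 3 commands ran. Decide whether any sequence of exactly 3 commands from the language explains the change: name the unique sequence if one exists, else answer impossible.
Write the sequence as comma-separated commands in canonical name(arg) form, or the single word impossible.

key: position moved to (-6,8) AND the heading swung to E — translation plus rotation needed
begin: at (-1,2), heading west
step 1 (straight(3)): at (-4,2), heading west
step 2 (arc(right, 4)): at (-8,6), heading north
step 3 (arc(right, 2)): at (-6,8), heading east
uniquely the one of 729 3-step routes that fits.

straight(3), arc(right, 4), arc(right, 2)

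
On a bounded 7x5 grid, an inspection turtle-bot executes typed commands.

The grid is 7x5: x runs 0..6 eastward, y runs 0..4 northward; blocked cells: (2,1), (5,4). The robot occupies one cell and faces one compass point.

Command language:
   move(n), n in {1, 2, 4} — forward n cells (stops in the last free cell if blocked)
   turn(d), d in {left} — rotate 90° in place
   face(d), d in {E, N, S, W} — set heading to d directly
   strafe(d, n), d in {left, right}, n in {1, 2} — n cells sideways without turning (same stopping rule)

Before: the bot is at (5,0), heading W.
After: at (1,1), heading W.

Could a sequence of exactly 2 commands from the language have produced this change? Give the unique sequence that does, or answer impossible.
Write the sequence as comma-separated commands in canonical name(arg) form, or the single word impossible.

move(4), strafe(right, 1)

key: running strafe(right, 1) before move(4) would end elsewhere — order is forced
begin: at (5,0), heading W
[1] after move(4): at (1,0), heading W
[2] after strafe(right, 1): at (1,1), heading W
no other 2-command option fits: unique.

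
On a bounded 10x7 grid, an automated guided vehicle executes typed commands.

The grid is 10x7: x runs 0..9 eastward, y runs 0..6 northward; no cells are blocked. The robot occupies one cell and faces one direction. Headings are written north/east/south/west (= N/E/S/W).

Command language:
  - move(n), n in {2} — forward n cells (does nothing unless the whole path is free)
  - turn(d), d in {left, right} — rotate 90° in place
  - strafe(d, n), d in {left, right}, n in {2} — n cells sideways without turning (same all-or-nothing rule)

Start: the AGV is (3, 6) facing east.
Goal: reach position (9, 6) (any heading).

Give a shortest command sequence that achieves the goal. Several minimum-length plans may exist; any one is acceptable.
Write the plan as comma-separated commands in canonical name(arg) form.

move(2), move(2), move(2)

start: (3, 6) facing east
[1] after move(2): (5, 6) facing east
[2] after move(2): (7, 6) facing east
[3] after move(2): (9, 6) facing east
nothing shorter than 3 reaches the goal.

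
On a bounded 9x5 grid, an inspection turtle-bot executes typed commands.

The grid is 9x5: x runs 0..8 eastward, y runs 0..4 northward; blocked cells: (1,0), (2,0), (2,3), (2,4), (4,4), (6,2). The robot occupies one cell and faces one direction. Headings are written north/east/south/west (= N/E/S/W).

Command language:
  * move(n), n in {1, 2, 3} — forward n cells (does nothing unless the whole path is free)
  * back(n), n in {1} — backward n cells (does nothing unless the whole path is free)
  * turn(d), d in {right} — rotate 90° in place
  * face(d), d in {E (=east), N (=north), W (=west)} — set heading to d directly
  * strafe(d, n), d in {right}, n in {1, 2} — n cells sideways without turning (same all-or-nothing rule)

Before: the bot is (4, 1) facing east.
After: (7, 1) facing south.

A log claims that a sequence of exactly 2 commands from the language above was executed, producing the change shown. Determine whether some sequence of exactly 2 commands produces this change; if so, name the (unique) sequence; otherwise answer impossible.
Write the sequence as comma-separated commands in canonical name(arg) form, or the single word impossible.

move(3), turn(right)

key: order matters: swapping move(3) and turn(right) lands elsewhere
begin: (4, 1) facing east
[1] after move(3): (7, 1) facing east
[2] after turn(right): (7, 1) facing south
all 100 alternatives checked — unique.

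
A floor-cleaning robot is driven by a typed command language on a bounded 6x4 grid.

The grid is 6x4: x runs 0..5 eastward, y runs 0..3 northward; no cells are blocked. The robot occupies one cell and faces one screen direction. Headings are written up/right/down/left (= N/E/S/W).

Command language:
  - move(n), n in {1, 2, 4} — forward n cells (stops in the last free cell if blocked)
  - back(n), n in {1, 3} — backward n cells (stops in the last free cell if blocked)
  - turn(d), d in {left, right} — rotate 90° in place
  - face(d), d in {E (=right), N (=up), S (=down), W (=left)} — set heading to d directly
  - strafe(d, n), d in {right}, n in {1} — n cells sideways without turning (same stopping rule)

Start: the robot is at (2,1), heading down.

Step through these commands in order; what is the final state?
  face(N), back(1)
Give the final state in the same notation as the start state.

start: at (2,1), heading down
t=1 face(N) ⇒ at (2,1), heading up
t=2 back(1) ⇒ at (2,0), heading up

at (2,0), heading up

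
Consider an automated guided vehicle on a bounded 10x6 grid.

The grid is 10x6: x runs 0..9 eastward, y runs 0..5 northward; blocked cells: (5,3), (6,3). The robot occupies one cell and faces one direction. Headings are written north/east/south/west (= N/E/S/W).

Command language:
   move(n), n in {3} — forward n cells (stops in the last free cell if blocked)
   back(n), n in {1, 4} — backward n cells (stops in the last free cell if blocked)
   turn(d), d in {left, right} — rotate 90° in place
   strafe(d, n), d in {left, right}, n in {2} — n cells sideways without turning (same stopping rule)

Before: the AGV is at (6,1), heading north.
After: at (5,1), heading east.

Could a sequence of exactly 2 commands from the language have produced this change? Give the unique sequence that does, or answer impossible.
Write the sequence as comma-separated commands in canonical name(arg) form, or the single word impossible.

key: running back(1) before turn(right) would end elsewhere — order is forced
start: at (6,1), heading north
step 1 (turn(right)): at (6,1), heading east
step 2 (back(1)): at (5,1), heading east
all 49 alternatives checked — unique.

turn(right), back(1)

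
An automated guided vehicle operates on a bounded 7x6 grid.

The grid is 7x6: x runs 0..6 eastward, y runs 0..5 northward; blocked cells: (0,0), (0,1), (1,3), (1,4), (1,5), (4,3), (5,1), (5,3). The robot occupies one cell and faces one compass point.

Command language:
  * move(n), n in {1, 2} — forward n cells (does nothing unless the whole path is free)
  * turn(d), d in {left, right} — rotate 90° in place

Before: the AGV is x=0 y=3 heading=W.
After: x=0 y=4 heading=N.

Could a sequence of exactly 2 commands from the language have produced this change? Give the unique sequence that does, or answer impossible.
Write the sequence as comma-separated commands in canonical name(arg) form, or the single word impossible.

key: order matters: swapping turn(right) and move(1) lands elsewhere
start: x=0 y=3 heading=W
step 1 (turn(right)): x=0 y=3 heading=N
step 2 (move(1)): x=0 y=4 heading=N
no other 2-command option fits: unique.

turn(right), move(1)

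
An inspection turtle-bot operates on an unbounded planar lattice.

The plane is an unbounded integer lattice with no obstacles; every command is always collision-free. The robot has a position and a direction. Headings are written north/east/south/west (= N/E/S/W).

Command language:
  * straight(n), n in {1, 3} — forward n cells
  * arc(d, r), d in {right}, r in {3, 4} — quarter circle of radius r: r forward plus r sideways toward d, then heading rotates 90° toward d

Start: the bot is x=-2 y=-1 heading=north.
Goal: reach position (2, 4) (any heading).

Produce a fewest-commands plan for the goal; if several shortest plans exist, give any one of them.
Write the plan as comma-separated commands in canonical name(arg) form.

straight(1), arc(right, 4)

initial: x=-2 y=-1 heading=north
1. straight(1) → x=-2 y=0 heading=north
2. arc(right, 4) → x=2 y=4 heading=east
shorter routes all fall short; 2 is best.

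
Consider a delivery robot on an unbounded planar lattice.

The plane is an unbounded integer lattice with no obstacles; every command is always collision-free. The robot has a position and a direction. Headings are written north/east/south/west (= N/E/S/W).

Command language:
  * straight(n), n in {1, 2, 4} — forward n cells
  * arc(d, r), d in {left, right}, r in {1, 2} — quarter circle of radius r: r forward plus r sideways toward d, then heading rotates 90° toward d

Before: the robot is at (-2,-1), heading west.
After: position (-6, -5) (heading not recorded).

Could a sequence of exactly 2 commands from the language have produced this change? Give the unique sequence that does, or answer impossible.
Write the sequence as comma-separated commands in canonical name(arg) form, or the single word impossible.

arc(left, 2), arc(right, 2)

key: running arc(right, 2) before arc(left, 2) would end elsewhere — order is forced
t0: at (-2,-1), heading west
step 1 (arc(left, 2)): at (-4,-3), heading south
step 2 (arc(right, 2)): at (-6,-5), heading west
no rival 2-sequence matches.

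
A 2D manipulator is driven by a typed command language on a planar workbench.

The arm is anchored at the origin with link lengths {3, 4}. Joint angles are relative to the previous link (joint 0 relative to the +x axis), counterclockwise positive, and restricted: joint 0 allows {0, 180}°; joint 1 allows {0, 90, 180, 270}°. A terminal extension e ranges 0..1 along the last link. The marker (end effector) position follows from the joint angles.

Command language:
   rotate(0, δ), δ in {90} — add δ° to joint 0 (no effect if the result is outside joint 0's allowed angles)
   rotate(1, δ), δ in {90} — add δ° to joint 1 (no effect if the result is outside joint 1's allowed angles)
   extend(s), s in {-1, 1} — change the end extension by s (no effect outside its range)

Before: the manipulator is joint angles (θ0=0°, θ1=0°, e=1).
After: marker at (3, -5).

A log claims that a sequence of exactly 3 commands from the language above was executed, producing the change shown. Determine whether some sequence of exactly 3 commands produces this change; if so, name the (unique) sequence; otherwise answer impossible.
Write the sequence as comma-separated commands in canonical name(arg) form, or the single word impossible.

initial: joint angles (θ0=0°, θ1=0°, e=1)
t=1 rotate(1, 90) ⇒ joint angles (θ0=0°, θ1=90°, e=1)
t=2 rotate(1, 90) ⇒ joint angles (θ0=0°, θ1=180°, e=1)
t=3 rotate(1, 90) ⇒ joint angles (θ0=0°, θ1=270°, e=1)
all 64 alternatives checked — unique.

rotate(1, 90), rotate(1, 90), rotate(1, 90)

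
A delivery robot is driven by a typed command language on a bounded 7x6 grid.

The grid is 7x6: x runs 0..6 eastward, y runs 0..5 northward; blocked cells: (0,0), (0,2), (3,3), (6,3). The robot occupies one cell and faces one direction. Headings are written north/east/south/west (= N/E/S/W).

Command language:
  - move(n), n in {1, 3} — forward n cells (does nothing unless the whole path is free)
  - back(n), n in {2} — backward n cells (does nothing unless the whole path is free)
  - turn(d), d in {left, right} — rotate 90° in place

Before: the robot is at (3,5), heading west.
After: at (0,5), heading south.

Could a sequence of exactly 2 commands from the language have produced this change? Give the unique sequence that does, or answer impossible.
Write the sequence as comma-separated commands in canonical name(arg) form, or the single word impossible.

move(3), turn(left)

key: running turn(left) before move(3) would end elsewhere — order is forced
start: at (3,5), heading west
[1] after move(3): at (0,5), heading west
[2] after turn(left): at (0,5), heading south
all 25 alternatives checked — unique.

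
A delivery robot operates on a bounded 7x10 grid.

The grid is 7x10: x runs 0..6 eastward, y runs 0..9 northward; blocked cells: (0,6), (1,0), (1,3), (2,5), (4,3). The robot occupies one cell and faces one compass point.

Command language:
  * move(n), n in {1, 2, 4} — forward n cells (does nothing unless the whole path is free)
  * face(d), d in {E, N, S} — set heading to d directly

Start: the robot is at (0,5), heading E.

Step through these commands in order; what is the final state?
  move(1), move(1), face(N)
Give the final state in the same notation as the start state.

at (1,5), heading N

t0: at (0,5), heading E
step 1 (move(1)): at (1,5), heading E
step 2 (move(1)): at (1,5), heading E
step 3 (face(N)): at (1,5), heading N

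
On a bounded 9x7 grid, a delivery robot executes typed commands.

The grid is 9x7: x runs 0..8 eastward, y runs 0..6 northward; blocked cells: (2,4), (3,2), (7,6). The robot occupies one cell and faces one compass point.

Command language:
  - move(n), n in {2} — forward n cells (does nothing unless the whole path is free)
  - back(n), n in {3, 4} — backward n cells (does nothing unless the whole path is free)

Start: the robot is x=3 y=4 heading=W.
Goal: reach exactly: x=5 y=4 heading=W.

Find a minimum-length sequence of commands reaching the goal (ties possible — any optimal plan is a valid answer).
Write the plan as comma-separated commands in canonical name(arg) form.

back(4), move(2)

begin: x=3 y=4 heading=W
[1] after back(4): x=7 y=4 heading=W
[2] after move(2): x=5 y=4 heading=W
no 1-step plan works, so 2 is optimal.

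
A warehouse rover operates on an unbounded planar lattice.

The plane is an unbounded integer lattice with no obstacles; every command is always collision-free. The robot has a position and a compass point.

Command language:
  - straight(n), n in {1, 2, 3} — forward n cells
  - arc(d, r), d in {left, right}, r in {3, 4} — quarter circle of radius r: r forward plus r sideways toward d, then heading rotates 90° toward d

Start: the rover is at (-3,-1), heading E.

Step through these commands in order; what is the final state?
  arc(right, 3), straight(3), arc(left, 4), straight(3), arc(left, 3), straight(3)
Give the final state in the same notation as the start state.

at (10,-5), heading N

initial: at (-3,-1), heading E
1. arc(right, 3) → at (0,-4), heading S
2. straight(3) → at (0,-7), heading S
3. arc(left, 4) → at (4,-11), heading E
4. straight(3) → at (7,-11), heading E
5. arc(left, 3) → at (10,-8), heading N
6. straight(3) → at (10,-5), heading N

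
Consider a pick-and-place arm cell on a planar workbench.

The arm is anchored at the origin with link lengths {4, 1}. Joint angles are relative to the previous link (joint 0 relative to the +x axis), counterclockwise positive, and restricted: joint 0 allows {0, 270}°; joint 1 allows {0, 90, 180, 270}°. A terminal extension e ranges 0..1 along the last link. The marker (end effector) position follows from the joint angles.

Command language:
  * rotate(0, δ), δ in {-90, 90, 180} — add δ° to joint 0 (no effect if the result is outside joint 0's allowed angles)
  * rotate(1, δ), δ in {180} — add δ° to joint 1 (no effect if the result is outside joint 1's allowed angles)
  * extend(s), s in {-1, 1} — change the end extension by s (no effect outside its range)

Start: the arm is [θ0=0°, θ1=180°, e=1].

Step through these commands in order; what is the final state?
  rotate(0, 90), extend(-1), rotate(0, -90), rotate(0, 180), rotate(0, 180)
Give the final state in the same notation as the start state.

t0: [θ0=0°, θ1=180°, e=1]
step 1 (rotate(0, 90)): [θ0=0°, θ1=180°, e=1]
step 2 (extend(-1)): [θ0=0°, θ1=180°, e=0]
step 3 (rotate(0, -90)): [θ0=270°, θ1=180°, e=0]
step 4 (rotate(0, 180)): [θ0=270°, θ1=180°, e=0]
step 5 (rotate(0, 180)): [θ0=270°, θ1=180°, e=0]

[θ0=270°, θ1=180°, e=0]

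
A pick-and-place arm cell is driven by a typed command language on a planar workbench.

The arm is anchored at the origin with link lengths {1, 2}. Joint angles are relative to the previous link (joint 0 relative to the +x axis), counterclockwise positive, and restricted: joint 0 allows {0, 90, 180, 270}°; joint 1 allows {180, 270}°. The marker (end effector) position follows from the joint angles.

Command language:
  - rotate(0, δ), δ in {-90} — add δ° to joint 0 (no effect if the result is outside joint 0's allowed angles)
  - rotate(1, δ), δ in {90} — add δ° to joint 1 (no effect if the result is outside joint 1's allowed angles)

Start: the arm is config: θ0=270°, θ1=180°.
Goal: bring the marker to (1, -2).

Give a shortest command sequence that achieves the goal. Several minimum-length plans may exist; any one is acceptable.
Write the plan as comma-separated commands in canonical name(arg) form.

initial: config: θ0=270°, θ1=180°
t=1 rotate(1, 90) ⇒ config: θ0=270°, θ1=270°
t=2 rotate(0, -90) ⇒ config: θ0=180°, θ1=270°
t=3 rotate(0, -90) ⇒ config: θ0=90°, θ1=270°
t=4 rotate(0, -90) ⇒ config: θ0=0°, θ1=270°
no 3-step plan works, so 4 is optimal.

rotate(1, 90), rotate(0, -90), rotate(0, -90), rotate(0, -90)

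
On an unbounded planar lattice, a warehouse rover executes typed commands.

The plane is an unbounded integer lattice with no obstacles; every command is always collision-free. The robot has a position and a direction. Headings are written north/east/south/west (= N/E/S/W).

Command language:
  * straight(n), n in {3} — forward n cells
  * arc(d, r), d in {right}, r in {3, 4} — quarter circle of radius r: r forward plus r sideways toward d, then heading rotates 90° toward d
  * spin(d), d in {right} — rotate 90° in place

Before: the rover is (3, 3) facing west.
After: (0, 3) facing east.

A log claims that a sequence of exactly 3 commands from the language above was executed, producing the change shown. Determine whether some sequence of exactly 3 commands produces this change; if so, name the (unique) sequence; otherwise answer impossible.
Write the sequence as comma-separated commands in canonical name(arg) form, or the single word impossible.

straight(3), spin(right), spin(right)

key: cell and facing (now E) both changed — the 3 commands mix motion and turning
from: (3, 3) facing west
1. straight(3) → (0, 3) facing west
2. spin(right) → (0, 3) facing north
3. spin(right) → (0, 3) facing east
no other 3-command option fits: unique.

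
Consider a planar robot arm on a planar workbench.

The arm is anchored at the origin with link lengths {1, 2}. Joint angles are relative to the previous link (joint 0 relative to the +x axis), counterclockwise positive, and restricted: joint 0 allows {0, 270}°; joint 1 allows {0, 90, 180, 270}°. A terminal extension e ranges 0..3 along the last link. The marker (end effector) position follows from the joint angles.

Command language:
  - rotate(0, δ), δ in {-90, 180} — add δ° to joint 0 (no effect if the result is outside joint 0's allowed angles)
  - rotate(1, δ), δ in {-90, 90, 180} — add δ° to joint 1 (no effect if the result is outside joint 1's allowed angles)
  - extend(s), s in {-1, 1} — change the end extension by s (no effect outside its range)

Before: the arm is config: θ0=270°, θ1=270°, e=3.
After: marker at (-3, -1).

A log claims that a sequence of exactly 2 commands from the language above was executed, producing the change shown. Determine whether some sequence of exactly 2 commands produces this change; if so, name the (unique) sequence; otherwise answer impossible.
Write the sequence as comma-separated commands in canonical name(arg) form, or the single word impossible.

extend(-1), extend(-1)

from: config: θ0=270°, θ1=270°, e=3
[1] after extend(-1): config: θ0=270°, θ1=270°, e=2
[2] after extend(-1): config: θ0=270°, θ1=270°, e=1
no other 2-command option fits: unique.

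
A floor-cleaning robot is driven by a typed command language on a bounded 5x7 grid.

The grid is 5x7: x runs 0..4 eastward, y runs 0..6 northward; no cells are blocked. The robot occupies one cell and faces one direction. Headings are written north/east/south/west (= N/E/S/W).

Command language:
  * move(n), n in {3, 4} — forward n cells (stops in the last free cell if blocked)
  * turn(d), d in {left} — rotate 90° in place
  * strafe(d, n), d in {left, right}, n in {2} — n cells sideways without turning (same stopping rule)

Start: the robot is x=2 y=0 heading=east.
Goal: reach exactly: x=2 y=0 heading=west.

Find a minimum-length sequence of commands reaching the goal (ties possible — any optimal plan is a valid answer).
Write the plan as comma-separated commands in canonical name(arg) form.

start: x=2 y=0 heading=east
t=1 turn(left) ⇒ x=2 y=0 heading=north
t=2 turn(left) ⇒ x=2 y=0 heading=west
minimal: 2 command(s), checked below 2.

turn(left), turn(left)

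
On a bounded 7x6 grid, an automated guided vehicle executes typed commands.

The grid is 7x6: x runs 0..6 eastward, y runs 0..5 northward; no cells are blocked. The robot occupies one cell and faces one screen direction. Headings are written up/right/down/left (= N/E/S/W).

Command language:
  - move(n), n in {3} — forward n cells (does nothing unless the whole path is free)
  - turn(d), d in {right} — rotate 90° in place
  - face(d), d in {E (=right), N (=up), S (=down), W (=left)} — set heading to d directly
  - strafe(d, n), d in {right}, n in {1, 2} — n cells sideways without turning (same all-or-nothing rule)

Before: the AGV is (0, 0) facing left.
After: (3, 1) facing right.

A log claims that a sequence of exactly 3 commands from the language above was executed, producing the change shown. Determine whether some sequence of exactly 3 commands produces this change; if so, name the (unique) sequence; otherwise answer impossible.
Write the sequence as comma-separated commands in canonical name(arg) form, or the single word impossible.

key: order matters: swapping strafe(right, 1) and move(3) lands elsewhere
from: (0, 0) facing left
t=1 strafe(right, 1) ⇒ (0, 1) facing left
t=2 face(E) ⇒ (0, 1) facing right
t=3 move(3) ⇒ (3, 1) facing right
all 512 alternatives checked — unique.

strafe(right, 1), face(E), move(3)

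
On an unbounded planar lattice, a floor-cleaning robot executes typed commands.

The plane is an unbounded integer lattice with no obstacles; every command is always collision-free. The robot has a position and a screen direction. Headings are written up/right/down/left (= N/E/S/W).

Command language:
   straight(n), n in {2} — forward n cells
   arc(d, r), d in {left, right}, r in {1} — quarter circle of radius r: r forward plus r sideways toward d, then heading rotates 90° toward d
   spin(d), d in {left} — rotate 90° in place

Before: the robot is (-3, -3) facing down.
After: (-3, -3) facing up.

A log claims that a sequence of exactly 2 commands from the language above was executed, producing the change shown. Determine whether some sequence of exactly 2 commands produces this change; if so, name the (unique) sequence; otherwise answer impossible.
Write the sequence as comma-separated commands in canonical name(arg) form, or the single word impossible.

spin(left), spin(left)

key: (-3,-3) unmoved — no command in the sequence translates
start: (-3, -3) facing down
[1] after spin(left): (-3, -3) facing right
[2] after spin(left): (-3, -3) facing up
no other 2-command option fits: unique.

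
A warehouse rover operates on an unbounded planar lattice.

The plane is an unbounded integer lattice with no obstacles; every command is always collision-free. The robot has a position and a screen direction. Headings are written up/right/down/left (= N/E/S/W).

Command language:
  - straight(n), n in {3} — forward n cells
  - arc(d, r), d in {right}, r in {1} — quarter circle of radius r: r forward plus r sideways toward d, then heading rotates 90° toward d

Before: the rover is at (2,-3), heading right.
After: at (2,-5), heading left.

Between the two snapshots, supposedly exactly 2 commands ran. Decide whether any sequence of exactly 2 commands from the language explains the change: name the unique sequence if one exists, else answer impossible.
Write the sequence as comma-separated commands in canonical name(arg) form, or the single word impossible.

key: cell and facing (now W) both changed — the 2 commands mix motion and turning
begin: at (2,-3), heading right
1. arc(right, 1) → at (3,-4), heading down
2. arc(right, 1) → at (2,-5), heading left
no rival 2-sequence matches.

arc(right, 1), arc(right, 1)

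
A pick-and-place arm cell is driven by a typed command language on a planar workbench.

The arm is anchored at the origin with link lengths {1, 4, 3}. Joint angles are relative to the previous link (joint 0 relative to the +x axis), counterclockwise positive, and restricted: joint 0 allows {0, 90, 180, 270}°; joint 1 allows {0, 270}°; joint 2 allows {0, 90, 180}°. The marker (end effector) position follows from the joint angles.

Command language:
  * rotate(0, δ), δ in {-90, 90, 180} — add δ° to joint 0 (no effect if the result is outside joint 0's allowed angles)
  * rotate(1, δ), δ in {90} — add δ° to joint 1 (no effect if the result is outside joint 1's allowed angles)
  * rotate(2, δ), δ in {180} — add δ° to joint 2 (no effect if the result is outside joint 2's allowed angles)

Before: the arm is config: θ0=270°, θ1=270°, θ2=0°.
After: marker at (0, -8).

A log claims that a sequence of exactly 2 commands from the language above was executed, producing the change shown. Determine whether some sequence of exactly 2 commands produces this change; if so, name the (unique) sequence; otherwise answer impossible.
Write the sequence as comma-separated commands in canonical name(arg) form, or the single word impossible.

begin: config: θ0=270°, θ1=270°, θ2=0°
1. rotate(1, 90) → config: θ0=270°, θ1=0°, θ2=0°
2. rotate(1, 90) → config: θ0=270°, θ1=0°, θ2=0°
uniquely the one of 25 2-step routes that fits.

rotate(1, 90), rotate(1, 90)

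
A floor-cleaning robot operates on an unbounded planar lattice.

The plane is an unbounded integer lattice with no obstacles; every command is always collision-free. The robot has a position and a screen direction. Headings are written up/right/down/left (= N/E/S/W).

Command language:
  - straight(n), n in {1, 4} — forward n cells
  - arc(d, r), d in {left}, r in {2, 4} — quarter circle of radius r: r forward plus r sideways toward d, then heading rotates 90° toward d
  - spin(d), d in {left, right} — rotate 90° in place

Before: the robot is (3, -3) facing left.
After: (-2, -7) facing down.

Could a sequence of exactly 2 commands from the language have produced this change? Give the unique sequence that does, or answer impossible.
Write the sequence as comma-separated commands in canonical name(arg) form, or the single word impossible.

key: order matters: swapping straight(1) and arc(left, 4) lands elsewhere
initial: (3, -3) facing left
[1] after straight(1): (2, -3) facing left
[2] after arc(left, 4): (-2, -7) facing down
no other 2-command option fits: unique.

straight(1), arc(left, 4)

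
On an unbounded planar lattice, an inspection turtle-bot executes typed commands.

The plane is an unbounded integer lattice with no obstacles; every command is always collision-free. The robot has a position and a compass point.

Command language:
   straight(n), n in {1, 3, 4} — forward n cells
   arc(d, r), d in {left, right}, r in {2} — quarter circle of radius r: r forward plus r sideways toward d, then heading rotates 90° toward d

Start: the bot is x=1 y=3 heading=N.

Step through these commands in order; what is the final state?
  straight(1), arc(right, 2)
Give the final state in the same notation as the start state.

start: x=1 y=3 heading=N
step 1 (straight(1)): x=1 y=4 heading=N
step 2 (arc(right, 2)): x=3 y=6 heading=E

x=3 y=6 heading=E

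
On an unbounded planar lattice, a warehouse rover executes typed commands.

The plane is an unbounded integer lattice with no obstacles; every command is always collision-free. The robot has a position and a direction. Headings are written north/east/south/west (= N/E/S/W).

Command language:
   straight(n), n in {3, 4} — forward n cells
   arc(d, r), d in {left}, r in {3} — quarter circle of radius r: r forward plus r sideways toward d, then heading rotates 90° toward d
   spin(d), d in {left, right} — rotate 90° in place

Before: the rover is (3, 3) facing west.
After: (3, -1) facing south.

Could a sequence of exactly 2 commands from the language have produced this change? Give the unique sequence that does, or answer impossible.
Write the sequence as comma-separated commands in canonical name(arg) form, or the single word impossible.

key: order matters: swapping spin(left) and straight(4) lands elsewhere
t0: (3, 3) facing west
1. spin(left) → (3, 3) facing south
2. straight(4) → (3, -1) facing south
no rival 2-sequence matches.

spin(left), straight(4)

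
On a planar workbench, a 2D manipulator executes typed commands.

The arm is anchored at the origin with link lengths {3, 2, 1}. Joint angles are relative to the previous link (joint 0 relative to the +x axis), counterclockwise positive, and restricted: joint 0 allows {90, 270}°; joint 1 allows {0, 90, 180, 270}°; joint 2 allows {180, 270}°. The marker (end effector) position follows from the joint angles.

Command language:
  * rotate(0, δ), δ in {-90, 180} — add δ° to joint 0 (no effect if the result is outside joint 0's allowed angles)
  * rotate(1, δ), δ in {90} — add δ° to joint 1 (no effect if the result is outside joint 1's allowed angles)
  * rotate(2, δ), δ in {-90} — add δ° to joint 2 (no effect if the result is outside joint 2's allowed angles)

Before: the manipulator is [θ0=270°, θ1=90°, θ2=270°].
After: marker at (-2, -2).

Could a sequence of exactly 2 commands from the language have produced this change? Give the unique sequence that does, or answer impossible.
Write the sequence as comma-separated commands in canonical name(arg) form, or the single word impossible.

t0: [θ0=270°, θ1=90°, θ2=270°]
[1] after rotate(1, 90): [θ0=270°, θ1=180°, θ2=270°]
[2] after rotate(1, 90): [θ0=270°, θ1=270°, θ2=270°]
no rival 2-sequence matches.

rotate(1, 90), rotate(1, 90)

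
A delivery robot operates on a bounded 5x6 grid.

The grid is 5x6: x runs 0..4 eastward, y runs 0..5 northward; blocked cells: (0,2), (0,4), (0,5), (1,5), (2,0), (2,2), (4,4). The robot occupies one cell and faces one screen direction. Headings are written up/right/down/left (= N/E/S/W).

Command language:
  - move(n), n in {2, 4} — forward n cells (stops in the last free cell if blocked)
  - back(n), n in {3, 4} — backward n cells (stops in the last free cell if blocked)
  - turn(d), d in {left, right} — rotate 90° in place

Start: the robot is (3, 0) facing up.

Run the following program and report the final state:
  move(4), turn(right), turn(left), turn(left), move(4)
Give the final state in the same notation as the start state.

initial: (3, 0) facing up
step 1 (move(4)): (3, 4) facing up
step 2 (turn(right)): (3, 4) facing right
step 3 (turn(left)): (3, 4) facing up
step 4 (turn(left)): (3, 4) facing left
step 5 (move(4)): (1, 4) facing left

(1, 4) facing left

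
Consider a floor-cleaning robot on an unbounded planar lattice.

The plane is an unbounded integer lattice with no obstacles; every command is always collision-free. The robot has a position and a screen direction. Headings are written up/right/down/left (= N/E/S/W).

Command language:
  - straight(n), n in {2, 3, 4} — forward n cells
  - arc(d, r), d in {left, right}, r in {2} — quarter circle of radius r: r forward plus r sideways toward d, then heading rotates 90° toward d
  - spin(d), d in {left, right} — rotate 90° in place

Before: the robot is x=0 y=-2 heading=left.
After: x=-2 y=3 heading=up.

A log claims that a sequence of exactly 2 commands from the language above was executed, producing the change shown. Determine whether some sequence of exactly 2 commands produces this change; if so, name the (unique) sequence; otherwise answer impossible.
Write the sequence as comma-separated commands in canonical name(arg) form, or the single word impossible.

key: position moved to (-2,3) AND the heading swung to N — translation plus rotation needed
begin: x=0 y=-2 heading=left
[1] after arc(right, 2): x=-2 y=0 heading=up
[2] after straight(3): x=-2 y=3 heading=up
no rival 2-sequence matches.

arc(right, 2), straight(3)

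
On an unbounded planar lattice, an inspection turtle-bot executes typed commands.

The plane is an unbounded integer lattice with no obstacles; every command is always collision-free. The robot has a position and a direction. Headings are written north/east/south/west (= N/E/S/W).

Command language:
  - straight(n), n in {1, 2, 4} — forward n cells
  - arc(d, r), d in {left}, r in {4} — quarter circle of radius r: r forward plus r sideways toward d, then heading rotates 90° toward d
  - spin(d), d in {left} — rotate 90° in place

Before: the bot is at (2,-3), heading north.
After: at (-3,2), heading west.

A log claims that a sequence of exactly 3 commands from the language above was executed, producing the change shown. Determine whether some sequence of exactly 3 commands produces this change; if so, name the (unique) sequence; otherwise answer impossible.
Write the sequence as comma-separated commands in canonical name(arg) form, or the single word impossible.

straight(1), arc(left, 4), straight(1)

key: position moved to (-3,2) AND the heading swung to W — translation plus rotation needed
from: at (2,-3), heading north
1. straight(1) → at (2,-2), heading north
2. arc(left, 4) → at (-2,2), heading west
3. straight(1) → at (-3,2), heading west
no rival 3-sequence matches.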